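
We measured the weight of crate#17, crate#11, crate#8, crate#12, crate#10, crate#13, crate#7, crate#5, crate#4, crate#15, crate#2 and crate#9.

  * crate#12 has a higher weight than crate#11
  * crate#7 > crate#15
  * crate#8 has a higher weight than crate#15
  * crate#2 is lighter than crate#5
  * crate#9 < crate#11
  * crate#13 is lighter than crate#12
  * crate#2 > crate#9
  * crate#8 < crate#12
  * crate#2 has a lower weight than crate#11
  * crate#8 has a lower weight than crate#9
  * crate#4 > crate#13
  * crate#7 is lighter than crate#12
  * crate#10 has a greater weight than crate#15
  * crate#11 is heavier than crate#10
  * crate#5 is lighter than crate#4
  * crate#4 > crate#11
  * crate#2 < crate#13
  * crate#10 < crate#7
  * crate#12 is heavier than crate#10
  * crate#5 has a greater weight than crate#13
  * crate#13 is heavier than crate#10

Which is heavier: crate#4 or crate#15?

crate#4

The relevant relations are crate#15 < crate#8; crate#8 < crate#9; crate#9 < crate#2; crate#2 < crate#13; crate#13 < crate#5; crate#5 < crate#4.
Chaining these gives crate#15 < crate#8 < crate#9 < crate#2 < crate#13 < crate#5 < crate#4.
So crate#15 < crate#4; crate#4 is the heavier of the two.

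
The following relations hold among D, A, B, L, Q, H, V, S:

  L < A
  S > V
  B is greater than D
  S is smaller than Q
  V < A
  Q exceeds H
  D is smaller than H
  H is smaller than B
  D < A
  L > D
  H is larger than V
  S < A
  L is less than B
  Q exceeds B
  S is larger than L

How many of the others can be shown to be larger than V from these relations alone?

The elements the relations force above V are H, B, S, A, Q — no chain reaches any other.
That is 5.

5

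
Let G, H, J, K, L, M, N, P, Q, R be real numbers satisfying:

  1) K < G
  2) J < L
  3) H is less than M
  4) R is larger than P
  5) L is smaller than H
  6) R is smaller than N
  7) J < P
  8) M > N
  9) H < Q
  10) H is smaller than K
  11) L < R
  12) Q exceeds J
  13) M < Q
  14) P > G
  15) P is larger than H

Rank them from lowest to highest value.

J < L < H < K < G < P < R < N < M < Q

Each adjacent pair is fixed by a given relation: J < L; L < H; H < K; K < G; G < P; P < R; R < N; N < M; M < Q. Chaining them end to end gives the full order.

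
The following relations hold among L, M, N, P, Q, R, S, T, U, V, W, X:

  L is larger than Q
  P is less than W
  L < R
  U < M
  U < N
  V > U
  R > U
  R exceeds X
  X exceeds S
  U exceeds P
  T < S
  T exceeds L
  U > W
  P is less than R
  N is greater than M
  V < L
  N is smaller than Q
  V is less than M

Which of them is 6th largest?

Piecing the relations together gives one ordering: P < W < U < V < M < N < Q < L < T < S < X < R.
Counting 6 from the largest end gives Q.

Q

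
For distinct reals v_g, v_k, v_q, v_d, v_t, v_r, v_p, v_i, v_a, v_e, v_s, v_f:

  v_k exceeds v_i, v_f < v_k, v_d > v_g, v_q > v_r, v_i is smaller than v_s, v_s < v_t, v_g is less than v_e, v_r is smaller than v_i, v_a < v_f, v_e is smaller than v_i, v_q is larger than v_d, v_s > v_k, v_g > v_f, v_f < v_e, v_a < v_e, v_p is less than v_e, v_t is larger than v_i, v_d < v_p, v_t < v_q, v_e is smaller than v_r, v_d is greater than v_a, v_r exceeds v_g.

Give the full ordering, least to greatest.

v_a < v_f < v_g < v_d < v_p < v_e < v_r < v_i < v_k < v_s < v_t < v_q

Nothing is placed below v_a, so it is least; from there v_a < v_f; v_f < v_g; v_g < v_d; v_d < v_p; v_p < v_e; v_e < v_r; v_r < v_i; v_i < v_k; v_k < v_s; v_s < v_t; v_t < v_q, each given directly.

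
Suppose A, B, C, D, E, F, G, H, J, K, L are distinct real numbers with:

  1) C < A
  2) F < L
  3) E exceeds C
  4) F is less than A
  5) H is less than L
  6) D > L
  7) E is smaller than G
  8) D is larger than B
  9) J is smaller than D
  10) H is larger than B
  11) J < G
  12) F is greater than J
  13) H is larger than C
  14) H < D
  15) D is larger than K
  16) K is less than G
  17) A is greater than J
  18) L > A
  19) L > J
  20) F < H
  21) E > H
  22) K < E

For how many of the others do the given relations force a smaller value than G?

The elements the relations force below G are B, J, C, F, H, K, E — no chain reaches any other.
That is 7.

7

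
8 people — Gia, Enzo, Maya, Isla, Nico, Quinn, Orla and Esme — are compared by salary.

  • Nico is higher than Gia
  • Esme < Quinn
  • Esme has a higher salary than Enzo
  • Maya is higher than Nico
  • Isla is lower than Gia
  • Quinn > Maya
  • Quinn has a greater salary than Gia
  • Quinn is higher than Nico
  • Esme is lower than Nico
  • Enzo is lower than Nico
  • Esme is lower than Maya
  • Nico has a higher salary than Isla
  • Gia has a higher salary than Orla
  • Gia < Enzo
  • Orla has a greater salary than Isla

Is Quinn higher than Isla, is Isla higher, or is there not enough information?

The relevant relations are Isla < Orla; Orla < Gia; Gia < Enzo; Enzo < Esme; Esme < Nico; Nico < Quinn.
Chaining these gives Isla < Orla < Gia < Enzo < Esme < Nico < Quinn.
So Quinn is higher.

Quinn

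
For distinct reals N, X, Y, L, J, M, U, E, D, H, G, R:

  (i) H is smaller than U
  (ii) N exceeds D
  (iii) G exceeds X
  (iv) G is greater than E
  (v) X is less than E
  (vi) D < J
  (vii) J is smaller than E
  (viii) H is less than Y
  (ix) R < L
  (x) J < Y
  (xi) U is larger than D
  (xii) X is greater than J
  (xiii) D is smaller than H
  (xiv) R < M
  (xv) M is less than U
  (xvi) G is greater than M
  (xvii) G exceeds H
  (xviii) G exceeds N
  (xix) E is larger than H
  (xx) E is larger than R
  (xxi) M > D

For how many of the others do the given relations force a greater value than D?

9

From D the given relations immediately reach N, J, M, H, U.
From those, X, E, G, Y — 9 in total.
No other element is forced above D by the given relations, so the count is 9.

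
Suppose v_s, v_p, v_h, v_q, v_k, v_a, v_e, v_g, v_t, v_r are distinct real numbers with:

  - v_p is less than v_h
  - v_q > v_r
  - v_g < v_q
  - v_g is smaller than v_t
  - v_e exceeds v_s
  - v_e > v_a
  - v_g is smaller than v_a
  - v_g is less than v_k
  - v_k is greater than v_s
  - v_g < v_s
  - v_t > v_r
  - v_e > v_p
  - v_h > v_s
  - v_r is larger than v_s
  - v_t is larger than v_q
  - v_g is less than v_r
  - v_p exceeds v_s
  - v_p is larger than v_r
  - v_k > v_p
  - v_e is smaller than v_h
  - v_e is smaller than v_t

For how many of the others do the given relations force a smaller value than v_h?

6

Directly below v_h: v_s, v_p, v_e.
One step further: v_g, v_r, v_a (6 so far).
Nothing else is reachable below v_h; 6 in all.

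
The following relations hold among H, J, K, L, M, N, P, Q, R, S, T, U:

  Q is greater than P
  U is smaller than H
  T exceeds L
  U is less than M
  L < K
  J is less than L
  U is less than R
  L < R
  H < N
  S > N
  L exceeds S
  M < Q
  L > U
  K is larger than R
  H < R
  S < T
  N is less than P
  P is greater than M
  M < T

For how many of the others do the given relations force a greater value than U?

From U the given relations immediately reach H, M, L, R.
From those, N, P, Q, T, K — 9 in total.
From those, S — 10 in total.
No other element is forced above U by the given relations, so the count is 10.

10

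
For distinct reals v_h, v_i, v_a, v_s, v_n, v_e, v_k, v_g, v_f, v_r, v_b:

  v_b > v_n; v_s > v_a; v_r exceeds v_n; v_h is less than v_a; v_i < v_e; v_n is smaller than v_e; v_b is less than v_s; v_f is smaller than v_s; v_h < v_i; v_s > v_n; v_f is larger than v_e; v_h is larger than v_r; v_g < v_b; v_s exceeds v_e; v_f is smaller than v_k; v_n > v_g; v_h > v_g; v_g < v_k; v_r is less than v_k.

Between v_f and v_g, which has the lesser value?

v_g

v_g < v_n < v_r < v_h < v_i < v_e < v_f, by transitivity through v_n, v_r, v_h, v_i, v_e.
So v_g < v_f; v_g is the smaller of the two.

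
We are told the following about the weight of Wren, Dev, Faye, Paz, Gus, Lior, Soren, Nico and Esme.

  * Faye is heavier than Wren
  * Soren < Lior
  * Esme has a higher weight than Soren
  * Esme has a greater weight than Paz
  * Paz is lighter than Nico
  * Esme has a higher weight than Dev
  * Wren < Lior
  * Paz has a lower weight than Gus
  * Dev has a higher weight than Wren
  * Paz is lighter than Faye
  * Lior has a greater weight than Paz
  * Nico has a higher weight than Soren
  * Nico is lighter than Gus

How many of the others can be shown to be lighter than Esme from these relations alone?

4

The elements the relations force below Esme are Wren, Soren, Paz, Dev — no chain reaches any other.
That is 4.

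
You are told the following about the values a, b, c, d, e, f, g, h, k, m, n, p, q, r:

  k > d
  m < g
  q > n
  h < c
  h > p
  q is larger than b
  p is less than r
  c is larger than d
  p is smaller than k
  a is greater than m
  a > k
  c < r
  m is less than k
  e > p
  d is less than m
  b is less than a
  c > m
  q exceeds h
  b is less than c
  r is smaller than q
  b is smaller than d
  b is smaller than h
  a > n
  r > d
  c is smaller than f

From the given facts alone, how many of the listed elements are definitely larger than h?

4

The elements the relations force above h are c, r, f, q — no chain reaches any other.
That is 4.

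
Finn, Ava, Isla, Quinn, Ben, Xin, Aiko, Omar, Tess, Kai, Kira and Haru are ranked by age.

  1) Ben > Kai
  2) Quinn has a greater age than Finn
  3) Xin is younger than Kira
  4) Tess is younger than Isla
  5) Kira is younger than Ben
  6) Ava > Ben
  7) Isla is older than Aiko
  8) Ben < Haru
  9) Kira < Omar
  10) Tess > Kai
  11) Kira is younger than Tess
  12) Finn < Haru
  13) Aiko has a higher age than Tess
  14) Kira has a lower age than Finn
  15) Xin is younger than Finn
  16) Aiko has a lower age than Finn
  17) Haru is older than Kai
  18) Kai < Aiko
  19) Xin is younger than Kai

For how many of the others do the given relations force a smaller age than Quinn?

6

The elements the relations force below Quinn are Xin, Kira, Kai, Tess, Aiko, Finn — no chain reaches any other.
That is 6.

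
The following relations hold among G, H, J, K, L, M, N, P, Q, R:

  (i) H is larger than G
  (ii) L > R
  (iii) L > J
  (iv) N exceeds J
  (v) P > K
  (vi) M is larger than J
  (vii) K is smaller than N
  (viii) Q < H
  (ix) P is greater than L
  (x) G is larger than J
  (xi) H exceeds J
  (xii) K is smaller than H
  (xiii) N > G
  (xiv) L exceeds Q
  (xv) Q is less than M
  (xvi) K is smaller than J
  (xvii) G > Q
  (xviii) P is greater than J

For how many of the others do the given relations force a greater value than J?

Directly above J: L, M, P, G, H, N.
Nothing else is reachable above J; 6 in all.

6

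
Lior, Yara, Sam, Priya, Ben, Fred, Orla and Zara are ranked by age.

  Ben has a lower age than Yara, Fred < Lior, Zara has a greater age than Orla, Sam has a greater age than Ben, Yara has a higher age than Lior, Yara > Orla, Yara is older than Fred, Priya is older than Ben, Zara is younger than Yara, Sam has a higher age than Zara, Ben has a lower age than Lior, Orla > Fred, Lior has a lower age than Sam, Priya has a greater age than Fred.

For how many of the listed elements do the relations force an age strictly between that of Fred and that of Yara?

3

The relations place Fred below Yara. An element lies strictly between them when it is forced above Fred and also forced below Yara.
Above Fred: {Orla, Priya, Zara, Lior, Sam}. Below Yara: {Orla, Ben, Zara, Lior}.
Intersection: {Orla, Zara, Lior} — 3.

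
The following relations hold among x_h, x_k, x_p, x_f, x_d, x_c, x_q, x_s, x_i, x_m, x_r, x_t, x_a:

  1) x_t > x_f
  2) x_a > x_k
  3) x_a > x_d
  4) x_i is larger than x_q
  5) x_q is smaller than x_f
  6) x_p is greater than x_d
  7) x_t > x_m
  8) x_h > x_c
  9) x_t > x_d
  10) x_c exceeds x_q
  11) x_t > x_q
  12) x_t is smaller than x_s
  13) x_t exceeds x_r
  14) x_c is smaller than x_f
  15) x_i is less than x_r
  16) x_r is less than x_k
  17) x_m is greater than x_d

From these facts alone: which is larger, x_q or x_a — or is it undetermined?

x_a

x_q < x_i and x_i < x_r give x_q < x_r.
Then x_r < x_k extends the chain to x_k.
With x_k < x_a: x_q < x_i < x_r < x_k < x_a.
So x_a is larger.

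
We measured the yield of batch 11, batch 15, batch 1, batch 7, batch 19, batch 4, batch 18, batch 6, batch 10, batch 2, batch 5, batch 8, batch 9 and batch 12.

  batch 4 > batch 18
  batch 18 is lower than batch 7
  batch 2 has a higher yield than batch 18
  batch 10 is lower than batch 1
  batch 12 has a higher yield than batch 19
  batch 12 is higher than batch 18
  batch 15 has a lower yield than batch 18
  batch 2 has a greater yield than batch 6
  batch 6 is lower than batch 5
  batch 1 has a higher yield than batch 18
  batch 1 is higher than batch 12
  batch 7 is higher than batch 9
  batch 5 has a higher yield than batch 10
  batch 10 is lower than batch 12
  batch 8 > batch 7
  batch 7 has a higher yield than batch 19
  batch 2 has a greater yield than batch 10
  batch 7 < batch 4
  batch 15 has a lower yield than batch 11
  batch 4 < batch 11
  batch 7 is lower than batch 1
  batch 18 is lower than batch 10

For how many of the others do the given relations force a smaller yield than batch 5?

4

From batch 5 the given relations immediately reach batch 6, batch 10.
From those, batch 18 — 3 in total.
From those, batch 15 — 4 in total.
Nothing else is reachable below batch 5; 4 in all.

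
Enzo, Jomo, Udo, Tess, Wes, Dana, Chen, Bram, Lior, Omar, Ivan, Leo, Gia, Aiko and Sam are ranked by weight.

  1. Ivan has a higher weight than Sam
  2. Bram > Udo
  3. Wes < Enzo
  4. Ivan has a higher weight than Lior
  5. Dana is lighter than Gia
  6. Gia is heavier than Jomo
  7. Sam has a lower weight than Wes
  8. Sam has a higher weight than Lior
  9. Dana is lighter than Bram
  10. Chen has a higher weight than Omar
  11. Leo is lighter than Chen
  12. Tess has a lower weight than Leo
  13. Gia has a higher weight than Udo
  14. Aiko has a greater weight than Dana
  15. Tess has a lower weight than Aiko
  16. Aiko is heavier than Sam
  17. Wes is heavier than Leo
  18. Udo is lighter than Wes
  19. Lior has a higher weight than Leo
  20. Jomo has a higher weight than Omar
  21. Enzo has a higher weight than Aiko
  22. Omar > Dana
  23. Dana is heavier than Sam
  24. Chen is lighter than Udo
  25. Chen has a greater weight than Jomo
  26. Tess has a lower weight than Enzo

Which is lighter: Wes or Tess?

The relevant relations are Tess < Leo; Leo < Lior; Lior < Sam; Sam < Dana; Dana < Omar; Omar < Jomo; Jomo < Chen; Chen < Udo; Udo < Wes.
Chaining these gives Tess < Leo < Lior < Sam < Dana < Omar < Jomo < Chen < Udo < Wes.
So Tess < Wes; Tess is the lighter of the two.

Tess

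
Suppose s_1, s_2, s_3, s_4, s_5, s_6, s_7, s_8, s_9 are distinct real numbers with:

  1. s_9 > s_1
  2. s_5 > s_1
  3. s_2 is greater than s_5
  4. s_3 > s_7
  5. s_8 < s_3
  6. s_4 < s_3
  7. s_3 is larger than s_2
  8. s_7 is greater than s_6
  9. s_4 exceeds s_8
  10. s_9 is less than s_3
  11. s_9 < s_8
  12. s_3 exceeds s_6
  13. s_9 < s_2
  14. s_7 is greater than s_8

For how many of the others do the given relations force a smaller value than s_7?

From s_7 the given relations immediately reach s_8, s_6.
From those, s_9 — 3 in total.
From those, s_1 — 4 in total.
Nothing else is reachable below s_7; 4 in all.

4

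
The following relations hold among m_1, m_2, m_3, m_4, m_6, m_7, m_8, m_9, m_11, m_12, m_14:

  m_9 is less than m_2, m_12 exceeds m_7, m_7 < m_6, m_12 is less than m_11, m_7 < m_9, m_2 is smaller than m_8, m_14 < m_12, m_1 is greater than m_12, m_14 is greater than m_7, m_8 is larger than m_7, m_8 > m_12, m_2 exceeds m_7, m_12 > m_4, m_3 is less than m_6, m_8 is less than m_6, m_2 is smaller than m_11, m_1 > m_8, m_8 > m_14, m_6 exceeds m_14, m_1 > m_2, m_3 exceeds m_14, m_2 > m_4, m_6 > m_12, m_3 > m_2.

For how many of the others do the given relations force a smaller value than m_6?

8

Directly below m_6: m_7, m_14, m_12, m_3, m_8.
One step further: m_4, m_2 (7 so far).
One step further: m_9 (8 so far).
Nothing else is reachable below m_6; 8 in all.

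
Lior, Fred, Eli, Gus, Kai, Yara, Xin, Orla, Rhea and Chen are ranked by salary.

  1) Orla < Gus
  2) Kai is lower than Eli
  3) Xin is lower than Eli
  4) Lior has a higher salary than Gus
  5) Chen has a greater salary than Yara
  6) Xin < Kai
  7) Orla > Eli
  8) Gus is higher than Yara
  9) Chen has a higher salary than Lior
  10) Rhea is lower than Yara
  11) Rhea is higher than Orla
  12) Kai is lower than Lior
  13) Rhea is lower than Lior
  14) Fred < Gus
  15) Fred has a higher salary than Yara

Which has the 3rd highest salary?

Piecing the relations together gives one ordering: Xin < Kai < Eli < Orla < Rhea < Yara < Fred < Gus < Lior < Chen.
The 3rd largest is Gus.

Gus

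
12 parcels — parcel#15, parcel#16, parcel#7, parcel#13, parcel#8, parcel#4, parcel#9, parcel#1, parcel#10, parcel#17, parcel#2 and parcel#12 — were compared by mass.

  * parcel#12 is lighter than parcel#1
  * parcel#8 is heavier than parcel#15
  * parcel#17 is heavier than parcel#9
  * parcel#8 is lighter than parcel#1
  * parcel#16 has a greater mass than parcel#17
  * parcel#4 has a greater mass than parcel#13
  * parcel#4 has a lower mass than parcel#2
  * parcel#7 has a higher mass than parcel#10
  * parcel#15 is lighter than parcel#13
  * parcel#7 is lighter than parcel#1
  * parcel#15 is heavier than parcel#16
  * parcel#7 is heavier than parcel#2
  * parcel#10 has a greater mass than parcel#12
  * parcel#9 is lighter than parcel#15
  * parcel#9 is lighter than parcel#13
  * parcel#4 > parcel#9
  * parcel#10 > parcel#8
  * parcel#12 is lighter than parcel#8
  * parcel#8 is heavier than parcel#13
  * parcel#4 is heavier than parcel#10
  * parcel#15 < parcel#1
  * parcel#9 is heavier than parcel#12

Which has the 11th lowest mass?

parcel#7

The consecutive relations fix a unique order: parcel#12 < parcel#9 < parcel#17 < parcel#16 < parcel#15 < parcel#13 < parcel#8 < parcel#10 < parcel#4 < parcel#2 < parcel#7 < parcel#1.
Counting 11 from the smallest end gives parcel#7.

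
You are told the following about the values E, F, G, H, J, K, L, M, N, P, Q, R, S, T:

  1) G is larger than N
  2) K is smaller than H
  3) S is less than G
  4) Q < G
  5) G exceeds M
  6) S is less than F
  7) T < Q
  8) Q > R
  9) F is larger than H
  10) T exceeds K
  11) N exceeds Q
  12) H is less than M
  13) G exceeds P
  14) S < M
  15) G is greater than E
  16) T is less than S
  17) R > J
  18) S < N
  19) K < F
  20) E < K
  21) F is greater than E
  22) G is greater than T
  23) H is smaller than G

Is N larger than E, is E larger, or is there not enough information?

N

E < K and K < T give E < T.
With T < S: E < K < T < S.
With S < N: E < K < T < S < N.
So N is larger.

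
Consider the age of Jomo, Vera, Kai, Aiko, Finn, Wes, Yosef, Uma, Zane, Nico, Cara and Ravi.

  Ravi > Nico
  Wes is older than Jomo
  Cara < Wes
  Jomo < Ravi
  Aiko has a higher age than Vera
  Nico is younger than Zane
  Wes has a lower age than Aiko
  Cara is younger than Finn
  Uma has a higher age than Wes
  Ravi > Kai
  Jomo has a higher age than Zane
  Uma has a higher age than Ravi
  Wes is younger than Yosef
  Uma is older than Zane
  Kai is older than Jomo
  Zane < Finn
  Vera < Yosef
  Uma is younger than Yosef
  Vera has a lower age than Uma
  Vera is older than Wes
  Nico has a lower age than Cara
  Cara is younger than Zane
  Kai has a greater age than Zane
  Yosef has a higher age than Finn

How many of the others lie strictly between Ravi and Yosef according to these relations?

The relations place Ravi below Yosef. An element lies strictly between them when it is forced above Ravi and also forced below Yosef.
Above Ravi: {Uma}. Below Yosef: {Nico, Cara, Zane, Jomo, Wes, Kai, Vera, Uma, Finn}.
Intersection: {Uma} — 1.

1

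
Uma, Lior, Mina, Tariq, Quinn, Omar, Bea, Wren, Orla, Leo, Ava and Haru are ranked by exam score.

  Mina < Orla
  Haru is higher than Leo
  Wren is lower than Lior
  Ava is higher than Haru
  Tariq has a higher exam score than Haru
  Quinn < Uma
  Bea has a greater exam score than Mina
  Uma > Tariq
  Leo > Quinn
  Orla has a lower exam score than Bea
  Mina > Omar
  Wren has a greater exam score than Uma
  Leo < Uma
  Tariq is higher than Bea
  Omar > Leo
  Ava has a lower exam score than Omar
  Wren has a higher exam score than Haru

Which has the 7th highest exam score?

The consecutive relations fix a unique order: Quinn < Leo < Haru < Ava < Omar < Mina < Orla < Bea < Tariq < Uma < Wren < Lior.
The 7th largest is Mina.

Mina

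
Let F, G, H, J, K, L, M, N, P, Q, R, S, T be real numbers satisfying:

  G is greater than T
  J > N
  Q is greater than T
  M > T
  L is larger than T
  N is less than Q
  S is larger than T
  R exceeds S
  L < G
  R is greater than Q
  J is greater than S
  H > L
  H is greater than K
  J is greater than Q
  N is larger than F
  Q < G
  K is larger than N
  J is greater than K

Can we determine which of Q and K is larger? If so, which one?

undetermined

Following every chain through K: above K we get H, J; below K we get F, N.
Q is not reached, and no chain runs the other way from Q to K.
So the given relations leave the order of K and Q undetermined.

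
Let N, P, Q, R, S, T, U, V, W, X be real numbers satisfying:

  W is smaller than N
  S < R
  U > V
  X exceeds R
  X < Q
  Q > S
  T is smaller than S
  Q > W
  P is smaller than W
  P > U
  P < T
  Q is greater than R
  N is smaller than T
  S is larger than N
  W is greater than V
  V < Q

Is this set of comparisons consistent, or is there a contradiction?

The single ordering V < U < P < W < N < T < S < R < X < Q satisfies every listed relation, so no contradiction arises.

consistent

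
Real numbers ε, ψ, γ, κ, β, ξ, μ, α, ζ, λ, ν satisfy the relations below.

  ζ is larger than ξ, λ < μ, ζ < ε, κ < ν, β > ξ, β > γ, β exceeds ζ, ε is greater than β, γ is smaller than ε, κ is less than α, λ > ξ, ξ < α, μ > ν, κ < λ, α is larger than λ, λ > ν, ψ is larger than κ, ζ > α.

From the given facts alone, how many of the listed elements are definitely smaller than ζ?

From ζ the given relations immediately reach ξ, α.
From those, κ, λ — 4 in total.
From those, ν — 5 in total.
Nothing else is reachable below ζ; 5 in all.

5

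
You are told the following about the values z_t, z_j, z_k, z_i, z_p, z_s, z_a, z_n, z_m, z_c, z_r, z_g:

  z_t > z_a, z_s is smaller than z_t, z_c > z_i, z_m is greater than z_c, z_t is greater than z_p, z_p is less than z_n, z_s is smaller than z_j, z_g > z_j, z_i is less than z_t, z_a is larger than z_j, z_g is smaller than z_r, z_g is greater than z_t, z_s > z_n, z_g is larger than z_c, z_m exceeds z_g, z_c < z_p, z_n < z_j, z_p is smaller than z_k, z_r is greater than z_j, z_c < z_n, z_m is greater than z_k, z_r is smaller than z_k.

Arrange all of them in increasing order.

z_i < z_c < z_p < z_n < z_s < z_j < z_a < z_t < z_g < z_r < z_k < z_m

Each adjacent pair is fixed by a given relation: z_i < z_c; z_c < z_p; z_p < z_n; z_n < z_s; z_s < z_j; z_j < z_a; z_a < z_t; z_t < z_g; z_g < z_r; z_r < z_k; z_k < z_m. Chaining them end to end gives the full order.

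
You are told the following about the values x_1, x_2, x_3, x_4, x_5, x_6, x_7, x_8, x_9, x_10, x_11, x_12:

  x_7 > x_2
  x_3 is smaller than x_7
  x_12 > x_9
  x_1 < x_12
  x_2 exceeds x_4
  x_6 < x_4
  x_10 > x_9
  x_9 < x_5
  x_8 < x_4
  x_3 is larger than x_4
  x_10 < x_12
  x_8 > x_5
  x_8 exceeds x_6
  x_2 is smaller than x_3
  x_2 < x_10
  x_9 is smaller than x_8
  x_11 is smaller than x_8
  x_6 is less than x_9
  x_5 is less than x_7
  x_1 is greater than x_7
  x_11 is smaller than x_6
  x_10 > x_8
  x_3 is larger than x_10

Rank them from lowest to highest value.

x_11 < x_6 < x_9 < x_5 < x_8 < x_4 < x_2 < x_10 < x_3 < x_7 < x_1 < x_12

Each adjacent pair is fixed by a given relation: x_11 < x_6; x_6 < x_9; x_9 < x_5; x_5 < x_8; x_8 < x_4; x_4 < x_2; x_2 < x_10; x_10 < x_3; x_3 < x_7; x_7 < x_1; x_1 < x_12. Chaining them end to end gives the full order.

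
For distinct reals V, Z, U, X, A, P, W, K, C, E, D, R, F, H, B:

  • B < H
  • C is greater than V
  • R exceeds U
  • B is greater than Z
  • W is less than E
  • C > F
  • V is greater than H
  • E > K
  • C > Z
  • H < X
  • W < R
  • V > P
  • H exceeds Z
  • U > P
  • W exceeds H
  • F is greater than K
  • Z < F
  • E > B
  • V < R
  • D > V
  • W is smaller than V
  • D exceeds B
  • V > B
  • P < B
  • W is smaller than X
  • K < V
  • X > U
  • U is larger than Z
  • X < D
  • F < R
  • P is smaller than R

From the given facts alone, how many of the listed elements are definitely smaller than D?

The elements the relations force below D are P, Z, U, B, K, H, W, V, X — no chain reaches any other.
That is 9.

9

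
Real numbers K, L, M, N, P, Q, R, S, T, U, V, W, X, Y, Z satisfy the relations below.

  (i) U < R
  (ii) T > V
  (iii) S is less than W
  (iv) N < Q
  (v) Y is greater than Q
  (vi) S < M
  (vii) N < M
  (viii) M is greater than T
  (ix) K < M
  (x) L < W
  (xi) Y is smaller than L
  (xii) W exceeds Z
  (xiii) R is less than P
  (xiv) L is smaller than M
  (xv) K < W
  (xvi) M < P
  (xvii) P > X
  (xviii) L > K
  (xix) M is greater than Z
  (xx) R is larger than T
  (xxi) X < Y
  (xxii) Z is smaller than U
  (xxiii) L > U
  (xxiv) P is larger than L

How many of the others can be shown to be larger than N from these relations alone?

Directly above N: Q, M.
One step further: Y, P (4 so far).
One step further: L (5 so far).
One step further: W (6 so far).
No other element is forced above N by the given relations, so the count is 6.

6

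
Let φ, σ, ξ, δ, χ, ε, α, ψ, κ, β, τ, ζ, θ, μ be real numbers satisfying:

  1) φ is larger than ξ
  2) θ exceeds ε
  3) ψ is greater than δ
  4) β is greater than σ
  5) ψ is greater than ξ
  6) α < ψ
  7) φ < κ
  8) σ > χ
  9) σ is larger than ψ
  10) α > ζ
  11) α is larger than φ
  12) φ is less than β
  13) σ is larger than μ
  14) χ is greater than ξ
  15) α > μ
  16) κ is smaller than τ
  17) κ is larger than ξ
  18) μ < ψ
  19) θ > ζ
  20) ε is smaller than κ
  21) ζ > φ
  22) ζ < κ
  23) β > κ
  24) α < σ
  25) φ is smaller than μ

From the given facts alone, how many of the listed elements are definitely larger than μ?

From μ the given relations immediately reach α, ψ, σ.
From those, β — 4 in total.
No other element is forced above μ by the given relations, so the count is 4.

4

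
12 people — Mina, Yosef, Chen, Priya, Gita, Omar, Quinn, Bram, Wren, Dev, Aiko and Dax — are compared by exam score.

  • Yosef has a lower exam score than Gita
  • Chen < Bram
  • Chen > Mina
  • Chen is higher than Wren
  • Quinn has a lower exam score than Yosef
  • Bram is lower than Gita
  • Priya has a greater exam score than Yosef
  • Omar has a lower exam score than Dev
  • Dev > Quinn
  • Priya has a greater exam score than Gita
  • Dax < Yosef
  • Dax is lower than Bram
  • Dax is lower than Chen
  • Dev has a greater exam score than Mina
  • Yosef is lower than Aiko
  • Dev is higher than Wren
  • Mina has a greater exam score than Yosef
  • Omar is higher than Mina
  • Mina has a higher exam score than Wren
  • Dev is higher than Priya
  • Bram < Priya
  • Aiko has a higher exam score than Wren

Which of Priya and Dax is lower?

Dax

Following the relations from Dax: Dax < Yosef < Mina < Chen < Bram < Priya.
So Dax < Priya; Dax is the lower of the two.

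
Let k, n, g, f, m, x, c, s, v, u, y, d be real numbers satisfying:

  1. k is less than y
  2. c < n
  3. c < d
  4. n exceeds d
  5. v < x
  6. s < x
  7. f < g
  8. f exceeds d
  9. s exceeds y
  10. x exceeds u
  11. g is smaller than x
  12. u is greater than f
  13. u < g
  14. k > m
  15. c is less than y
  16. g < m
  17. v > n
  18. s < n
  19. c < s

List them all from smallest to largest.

c < d < f < u < g < m < k < y < s < n < v < x

Nothing is placed below c, so it is least; from there c < d; d < f; f < u; u < g; g < m; m < k; k < y; y < s; s < n; n < v; v < x, each given directly.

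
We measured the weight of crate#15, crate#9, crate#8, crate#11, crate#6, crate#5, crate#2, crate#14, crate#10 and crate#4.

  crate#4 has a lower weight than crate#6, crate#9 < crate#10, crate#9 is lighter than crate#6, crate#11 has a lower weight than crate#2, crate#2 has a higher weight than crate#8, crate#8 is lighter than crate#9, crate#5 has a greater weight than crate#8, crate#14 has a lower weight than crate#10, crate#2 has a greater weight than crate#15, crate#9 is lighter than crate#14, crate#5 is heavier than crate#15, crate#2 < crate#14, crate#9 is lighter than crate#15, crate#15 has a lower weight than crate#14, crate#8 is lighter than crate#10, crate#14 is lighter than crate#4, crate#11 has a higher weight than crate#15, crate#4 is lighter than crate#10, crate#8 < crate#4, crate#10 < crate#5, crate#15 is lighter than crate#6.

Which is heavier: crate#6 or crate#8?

crate#8 < crate#9 and crate#9 < crate#15 give crate#8 < crate#15.
Then crate#15 < crate#11 extends the chain to crate#11.
With crate#11 < crate#2: crate#8 < crate#9 < crate#15 < crate#11 < crate#2.
Then crate#2 < crate#14 extends the chain to crate#14.
Then crate#14 < crate#4 extends the chain to crate#4.
With crate#4 < crate#6: crate#8 < crate#9 < crate#15 < crate#11 < crate#2 < crate#14 < crate#4 < crate#6.
So crate#8 < crate#6; crate#6 is the heavier of the two.

crate#6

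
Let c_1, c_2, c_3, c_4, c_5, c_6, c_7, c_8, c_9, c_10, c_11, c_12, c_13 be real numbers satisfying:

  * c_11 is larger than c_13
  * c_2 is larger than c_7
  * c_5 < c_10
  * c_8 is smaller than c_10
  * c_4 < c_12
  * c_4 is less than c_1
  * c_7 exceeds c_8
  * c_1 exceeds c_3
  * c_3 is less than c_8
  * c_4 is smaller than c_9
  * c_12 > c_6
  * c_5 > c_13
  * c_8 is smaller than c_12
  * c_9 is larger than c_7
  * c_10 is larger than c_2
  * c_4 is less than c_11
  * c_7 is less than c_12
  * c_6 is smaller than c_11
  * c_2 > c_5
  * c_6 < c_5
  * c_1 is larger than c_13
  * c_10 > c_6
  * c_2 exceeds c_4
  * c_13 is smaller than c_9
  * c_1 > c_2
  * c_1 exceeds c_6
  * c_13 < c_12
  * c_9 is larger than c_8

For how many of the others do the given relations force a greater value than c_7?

5

The elements the relations force above c_7 are c_2, c_9, c_12, c_1, c_10 — no chain reaches any other.
That is 5.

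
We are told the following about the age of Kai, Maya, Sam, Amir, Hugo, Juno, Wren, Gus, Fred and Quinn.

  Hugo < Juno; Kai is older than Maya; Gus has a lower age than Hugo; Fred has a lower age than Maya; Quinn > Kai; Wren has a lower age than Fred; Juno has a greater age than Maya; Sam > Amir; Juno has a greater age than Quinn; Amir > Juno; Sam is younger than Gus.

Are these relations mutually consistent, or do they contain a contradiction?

inconsistent

Chaining the given relations yields Juno < Amir < Sam < Gus < Hugo, so Juno < Hugo. But one relation states Hugo < Juno. These cannot both hold.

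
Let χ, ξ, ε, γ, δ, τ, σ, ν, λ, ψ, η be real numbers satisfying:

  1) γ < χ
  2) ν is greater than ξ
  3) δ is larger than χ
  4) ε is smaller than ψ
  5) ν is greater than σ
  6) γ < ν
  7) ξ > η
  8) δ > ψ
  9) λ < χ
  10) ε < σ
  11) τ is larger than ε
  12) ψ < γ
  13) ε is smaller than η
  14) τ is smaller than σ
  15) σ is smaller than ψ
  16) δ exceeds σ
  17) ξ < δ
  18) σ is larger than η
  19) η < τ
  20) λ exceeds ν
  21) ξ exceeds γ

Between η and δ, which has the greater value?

δ

Chaining the given relations: η < τ < σ < ψ < γ < ξ < ν < λ < χ < δ.
So η < δ; δ is the larger of the two.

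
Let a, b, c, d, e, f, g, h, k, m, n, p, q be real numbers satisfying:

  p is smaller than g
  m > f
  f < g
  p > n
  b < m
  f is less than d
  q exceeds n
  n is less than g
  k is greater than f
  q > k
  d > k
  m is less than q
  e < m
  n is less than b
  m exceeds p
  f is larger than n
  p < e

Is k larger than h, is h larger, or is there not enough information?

Following every chain through h: nothing is chained to h.
k is not reached, and no chain runs the other way from k to h.
So the given relations leave the order of h and k undetermined.

undetermined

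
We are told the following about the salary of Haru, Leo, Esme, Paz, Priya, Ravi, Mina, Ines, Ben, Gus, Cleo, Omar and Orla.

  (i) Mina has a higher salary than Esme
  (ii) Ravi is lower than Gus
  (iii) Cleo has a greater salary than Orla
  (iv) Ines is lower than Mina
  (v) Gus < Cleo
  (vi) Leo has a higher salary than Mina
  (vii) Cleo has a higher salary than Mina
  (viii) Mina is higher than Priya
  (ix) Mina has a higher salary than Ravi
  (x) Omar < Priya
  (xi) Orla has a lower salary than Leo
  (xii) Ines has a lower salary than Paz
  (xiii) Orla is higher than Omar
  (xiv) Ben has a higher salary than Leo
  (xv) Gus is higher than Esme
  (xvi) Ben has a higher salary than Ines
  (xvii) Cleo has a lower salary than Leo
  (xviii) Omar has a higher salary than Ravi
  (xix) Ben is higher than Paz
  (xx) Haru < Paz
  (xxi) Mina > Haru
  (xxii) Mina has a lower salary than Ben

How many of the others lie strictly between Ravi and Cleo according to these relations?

5

The relations place Ravi below Cleo. An element lies strictly between them when it is forced above Ravi and also forced below Cleo.
Above Ravi: {Omar, Priya, Orla, Gus, Mina, Leo, Ben}. Below Cleo: {Ines, Omar, Haru, Esme, Priya, Orla, Gus, Mina}.
Intersection: {Omar, Priya, Orla, Gus, Mina} — 5.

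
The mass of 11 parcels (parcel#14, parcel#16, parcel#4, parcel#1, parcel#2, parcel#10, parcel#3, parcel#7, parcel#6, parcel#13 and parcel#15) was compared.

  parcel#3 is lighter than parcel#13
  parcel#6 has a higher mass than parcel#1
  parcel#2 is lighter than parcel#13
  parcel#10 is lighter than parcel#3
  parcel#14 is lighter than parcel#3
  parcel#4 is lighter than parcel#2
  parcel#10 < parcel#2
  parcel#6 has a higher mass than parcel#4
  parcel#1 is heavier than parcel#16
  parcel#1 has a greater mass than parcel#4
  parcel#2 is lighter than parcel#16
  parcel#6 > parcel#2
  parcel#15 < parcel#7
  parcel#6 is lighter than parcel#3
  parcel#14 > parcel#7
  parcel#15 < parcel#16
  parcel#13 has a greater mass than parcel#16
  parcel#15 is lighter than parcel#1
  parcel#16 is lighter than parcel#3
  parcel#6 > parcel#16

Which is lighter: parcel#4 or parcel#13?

parcel#4

parcel#4 < parcel#2 and parcel#2 < parcel#16 give parcel#4 < parcel#16.
With parcel#16 < parcel#1: parcel#4 < parcel#2 < parcel#16 < parcel#1.
Then parcel#1 < parcel#6 extends the chain to parcel#6.
With parcel#6 < parcel#3: parcel#4 < parcel#2 < parcel#16 < parcel#1 < parcel#6 < parcel#3.
With parcel#3 < parcel#13: parcel#4 < parcel#2 < parcel#16 < parcel#1 < parcel#6 < parcel#3 < parcel#13.
So parcel#4 < parcel#13; parcel#4 is the lighter of the two.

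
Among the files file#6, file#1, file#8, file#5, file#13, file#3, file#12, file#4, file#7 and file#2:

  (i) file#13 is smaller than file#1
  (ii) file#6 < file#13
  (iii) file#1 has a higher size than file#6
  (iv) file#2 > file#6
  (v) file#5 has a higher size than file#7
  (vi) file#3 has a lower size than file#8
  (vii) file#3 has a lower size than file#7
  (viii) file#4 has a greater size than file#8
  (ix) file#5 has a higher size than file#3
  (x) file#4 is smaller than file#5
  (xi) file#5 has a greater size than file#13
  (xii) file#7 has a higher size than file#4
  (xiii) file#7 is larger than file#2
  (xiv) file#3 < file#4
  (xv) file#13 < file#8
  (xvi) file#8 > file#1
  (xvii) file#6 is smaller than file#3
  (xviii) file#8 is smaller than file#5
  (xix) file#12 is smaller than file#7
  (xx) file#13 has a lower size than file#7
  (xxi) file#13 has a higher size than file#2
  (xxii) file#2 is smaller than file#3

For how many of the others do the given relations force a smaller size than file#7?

8

From file#7 the given relations immediately reach file#2, file#13, file#3, file#12, file#4.
From those, file#6, file#8 — 7 in total.
From those, file#1 — 8 in total.
Nothing else is reachable below file#7; 8 in all.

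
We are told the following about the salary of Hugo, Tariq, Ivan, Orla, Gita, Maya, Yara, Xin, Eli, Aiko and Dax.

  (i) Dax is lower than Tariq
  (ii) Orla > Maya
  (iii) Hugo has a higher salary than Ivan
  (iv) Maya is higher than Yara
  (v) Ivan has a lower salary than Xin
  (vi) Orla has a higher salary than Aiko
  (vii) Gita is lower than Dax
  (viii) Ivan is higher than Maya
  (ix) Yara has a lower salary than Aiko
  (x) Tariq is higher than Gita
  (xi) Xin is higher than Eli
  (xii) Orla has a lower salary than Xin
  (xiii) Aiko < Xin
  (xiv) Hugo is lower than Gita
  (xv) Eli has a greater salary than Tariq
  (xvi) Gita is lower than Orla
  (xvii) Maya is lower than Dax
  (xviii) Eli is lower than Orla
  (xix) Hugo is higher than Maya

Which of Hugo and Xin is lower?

Hugo

Hugo < Gita and Gita < Dax give Hugo < Dax.
Then Dax < Tariq extends the chain to Tariq.
Then Tariq < Eli extends the chain to Eli.
Then Eli < Orla extends the chain to Orla.
Then Orla < Xin extends the chain to Xin.
So Hugo < Xin; Hugo is the lower of the two.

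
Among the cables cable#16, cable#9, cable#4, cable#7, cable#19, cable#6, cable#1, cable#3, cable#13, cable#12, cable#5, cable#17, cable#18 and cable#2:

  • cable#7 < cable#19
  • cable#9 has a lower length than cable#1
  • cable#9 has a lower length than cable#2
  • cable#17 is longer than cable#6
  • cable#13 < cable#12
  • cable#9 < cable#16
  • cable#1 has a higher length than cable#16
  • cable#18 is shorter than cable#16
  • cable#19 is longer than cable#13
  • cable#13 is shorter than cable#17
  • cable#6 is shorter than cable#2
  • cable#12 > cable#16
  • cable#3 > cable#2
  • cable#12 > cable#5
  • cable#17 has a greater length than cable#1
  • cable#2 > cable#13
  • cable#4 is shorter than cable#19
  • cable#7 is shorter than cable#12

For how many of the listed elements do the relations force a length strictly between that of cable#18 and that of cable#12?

1

The relations place cable#18 below cable#12. An element lies strictly between them when it is forced above cable#18 and also forced below cable#12.
Above cable#18: {cable#16, cable#1, cable#17}. Below cable#12: {cable#13, cable#9, cable#16, cable#5, cable#7}.
Intersection: {cable#16} — 1.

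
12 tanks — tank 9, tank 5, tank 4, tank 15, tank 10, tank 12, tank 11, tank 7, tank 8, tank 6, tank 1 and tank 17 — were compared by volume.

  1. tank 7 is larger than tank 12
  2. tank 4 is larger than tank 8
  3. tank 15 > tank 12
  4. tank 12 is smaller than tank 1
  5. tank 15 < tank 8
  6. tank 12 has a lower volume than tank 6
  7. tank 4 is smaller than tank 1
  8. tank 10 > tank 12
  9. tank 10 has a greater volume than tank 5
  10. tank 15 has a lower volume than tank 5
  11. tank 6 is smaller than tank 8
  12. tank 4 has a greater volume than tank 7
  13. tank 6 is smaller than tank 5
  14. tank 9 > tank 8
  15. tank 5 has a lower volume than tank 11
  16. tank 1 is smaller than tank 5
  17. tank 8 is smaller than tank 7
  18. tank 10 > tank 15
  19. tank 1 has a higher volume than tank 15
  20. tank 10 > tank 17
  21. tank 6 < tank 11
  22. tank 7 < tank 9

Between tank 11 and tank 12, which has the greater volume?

tank 11

Chaining the given relations: tank 12 < tank 15 < tank 8 < tank 7 < tank 4 < tank 1 < tank 5 < tank 11.
So tank 12 < tank 11; tank 11 is the larger of the two.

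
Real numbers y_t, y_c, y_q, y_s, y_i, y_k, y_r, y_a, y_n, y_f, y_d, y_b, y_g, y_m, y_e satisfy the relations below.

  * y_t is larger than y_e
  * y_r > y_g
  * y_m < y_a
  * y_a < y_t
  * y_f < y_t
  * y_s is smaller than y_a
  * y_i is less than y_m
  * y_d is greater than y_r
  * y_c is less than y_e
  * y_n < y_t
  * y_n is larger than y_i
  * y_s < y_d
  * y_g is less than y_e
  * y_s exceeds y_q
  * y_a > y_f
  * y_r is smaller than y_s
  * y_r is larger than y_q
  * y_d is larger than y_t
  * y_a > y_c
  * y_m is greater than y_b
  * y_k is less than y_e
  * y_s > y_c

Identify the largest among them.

y_d

y_b is not greatest since y_b < y_m; y_g is not greatest since y_g < y_e; y_i is not greatest since y_i < y_m; y_k is not greatest since y_k < y_e; y_f is not greatest since y_f < y_a; y_c is not greatest since y_c < y_s; y_n is not greatest since y_n < y_t; y_q is not greatest since y_q < y_s; y_r is not greatest since y_r < y_d; y_e is not greatest since y_e < y_t; y_s is not greatest since y_s < y_a; y_m is not greatest since y_m < y_a; y_a is not greatest since y_a < y_t; y_t is not greatest since y_t < y_d.
Only y_d has nothing above it, so y_d is the largest.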